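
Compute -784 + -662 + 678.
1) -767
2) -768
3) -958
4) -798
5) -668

First: -784 + -662 = -1446
Then: -1446 + 678 = -768
2) -768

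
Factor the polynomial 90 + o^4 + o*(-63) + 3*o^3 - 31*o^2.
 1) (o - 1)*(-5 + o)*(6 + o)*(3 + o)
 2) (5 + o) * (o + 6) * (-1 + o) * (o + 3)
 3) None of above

We need to factor 90 + o^4 + o*(-63) + 3*o^3 - 31*o^2.
The factored form is (o - 1)*(-5 + o)*(6 + o)*(3 + o).
1) (o - 1)*(-5 + o)*(6 + o)*(3 + o)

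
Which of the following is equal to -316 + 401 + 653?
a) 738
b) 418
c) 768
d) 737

First: -316 + 401 = 85
Then: 85 + 653 = 738
a) 738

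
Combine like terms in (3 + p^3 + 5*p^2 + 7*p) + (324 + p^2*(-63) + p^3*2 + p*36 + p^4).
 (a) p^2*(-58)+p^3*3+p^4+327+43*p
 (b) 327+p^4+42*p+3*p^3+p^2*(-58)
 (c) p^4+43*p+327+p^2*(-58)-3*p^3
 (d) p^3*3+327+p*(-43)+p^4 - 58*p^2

Adding the polynomials and combining like terms:
(3 + p^3 + 5*p^2 + 7*p) + (324 + p^2*(-63) + p^3*2 + p*36 + p^4)
= p^2*(-58)+p^3*3+p^4+327+43*p
a) p^2*(-58)+p^3*3+p^4+327+43*p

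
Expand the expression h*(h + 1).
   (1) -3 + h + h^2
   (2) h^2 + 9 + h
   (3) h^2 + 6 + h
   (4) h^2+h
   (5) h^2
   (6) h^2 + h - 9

Expanding h*(h + 1):
= h^2+h
4) h^2+h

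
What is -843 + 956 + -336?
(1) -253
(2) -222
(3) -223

First: -843 + 956 = 113
Then: 113 + -336 = -223
3) -223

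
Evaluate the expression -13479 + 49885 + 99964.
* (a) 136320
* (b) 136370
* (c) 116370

First: -13479 + 49885 = 36406
Then: 36406 + 99964 = 136370
b) 136370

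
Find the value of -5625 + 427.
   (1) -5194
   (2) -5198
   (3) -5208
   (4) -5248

-5625 + 427 = -5198
2) -5198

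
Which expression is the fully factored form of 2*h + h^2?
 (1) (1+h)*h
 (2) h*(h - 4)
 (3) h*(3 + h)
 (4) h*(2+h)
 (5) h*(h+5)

We need to factor 2*h + h^2.
The factored form is h*(2+h).
4) h*(2+h)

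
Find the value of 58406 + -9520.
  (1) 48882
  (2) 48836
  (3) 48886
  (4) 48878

58406 + -9520 = 48886
3) 48886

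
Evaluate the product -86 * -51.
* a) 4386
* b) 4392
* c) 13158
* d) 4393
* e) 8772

-86 * -51 = 4386
a) 4386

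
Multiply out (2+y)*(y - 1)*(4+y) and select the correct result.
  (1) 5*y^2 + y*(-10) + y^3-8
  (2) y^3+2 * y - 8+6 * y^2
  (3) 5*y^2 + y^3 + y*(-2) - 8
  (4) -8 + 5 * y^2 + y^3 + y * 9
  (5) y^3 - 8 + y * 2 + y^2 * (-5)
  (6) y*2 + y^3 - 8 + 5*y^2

Expanding (2+y)*(y - 1)*(4+y):
= y*2 + y^3 - 8 + 5*y^2
6) y*2 + y^3 - 8 + 5*y^2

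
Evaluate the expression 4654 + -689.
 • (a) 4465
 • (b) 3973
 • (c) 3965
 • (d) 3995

4654 + -689 = 3965
c) 3965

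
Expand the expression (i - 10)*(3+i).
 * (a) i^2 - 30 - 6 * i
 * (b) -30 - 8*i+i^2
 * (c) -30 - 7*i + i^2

Expanding (i - 10)*(3+i):
= -30 - 7*i + i^2
c) -30 - 7*i + i^2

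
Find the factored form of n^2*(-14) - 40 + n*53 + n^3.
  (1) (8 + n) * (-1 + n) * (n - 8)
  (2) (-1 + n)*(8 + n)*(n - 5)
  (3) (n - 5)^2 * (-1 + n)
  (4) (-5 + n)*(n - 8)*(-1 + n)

We need to factor n^2*(-14) - 40 + n*53 + n^3.
The factored form is (-5 + n)*(n - 8)*(-1 + n).
4) (-5 + n)*(n - 8)*(-1 + n)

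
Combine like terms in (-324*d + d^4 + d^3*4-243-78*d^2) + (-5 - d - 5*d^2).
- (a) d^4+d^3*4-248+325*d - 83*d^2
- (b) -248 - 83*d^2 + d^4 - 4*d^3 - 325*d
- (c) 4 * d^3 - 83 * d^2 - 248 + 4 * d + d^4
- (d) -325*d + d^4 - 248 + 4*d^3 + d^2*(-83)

Adding the polynomials and combining like terms:
(-324*d + d^4 + d^3*4 - 243 - 78*d^2) + (-5 - d - 5*d^2)
= -325*d + d^4 - 248 + 4*d^3 + d^2*(-83)
d) -325*d + d^4 - 248 + 4*d^3 + d^2*(-83)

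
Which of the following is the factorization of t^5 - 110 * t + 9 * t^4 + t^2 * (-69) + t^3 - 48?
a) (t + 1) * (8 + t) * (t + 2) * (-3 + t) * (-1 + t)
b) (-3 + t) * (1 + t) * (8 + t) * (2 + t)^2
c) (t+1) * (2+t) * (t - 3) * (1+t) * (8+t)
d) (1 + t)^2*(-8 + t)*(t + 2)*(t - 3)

We need to factor t^5 - 110 * t + 9 * t^4 + t^2 * (-69) + t^3 - 48.
The factored form is (t+1) * (2+t) * (t - 3) * (1+t) * (8+t).
c) (t+1) * (2+t) * (t - 3) * (1+t) * (8+t)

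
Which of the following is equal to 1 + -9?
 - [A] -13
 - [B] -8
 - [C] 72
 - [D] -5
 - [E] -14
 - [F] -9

1 + -9 = -8
B) -8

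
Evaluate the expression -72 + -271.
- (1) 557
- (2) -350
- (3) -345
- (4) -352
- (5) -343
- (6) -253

-72 + -271 = -343
5) -343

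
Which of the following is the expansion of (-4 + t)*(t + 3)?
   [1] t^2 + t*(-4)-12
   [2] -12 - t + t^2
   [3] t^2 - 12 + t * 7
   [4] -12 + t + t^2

Expanding (-4 + t)*(t + 3):
= -12 - t + t^2
2) -12 - t + t^2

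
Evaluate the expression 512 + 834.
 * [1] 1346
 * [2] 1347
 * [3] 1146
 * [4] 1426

512 + 834 = 1346
1) 1346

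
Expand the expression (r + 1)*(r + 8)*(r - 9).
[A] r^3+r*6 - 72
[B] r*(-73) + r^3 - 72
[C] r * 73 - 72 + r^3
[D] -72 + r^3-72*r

Expanding (r + 1)*(r + 8)*(r - 9):
= r*(-73) + r^3 - 72
B) r*(-73) + r^3 - 72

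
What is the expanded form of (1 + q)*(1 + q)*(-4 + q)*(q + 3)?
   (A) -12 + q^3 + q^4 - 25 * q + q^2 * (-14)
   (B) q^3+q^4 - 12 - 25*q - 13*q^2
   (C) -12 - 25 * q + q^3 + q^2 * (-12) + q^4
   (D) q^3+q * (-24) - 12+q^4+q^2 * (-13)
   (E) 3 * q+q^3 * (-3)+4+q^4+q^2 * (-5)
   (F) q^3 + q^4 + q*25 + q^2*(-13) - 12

Expanding (1 + q)*(1 + q)*(-4 + q)*(q + 3):
= q^3+q^4 - 12 - 25*q - 13*q^2
B) q^3+q^4 - 12 - 25*q - 13*q^2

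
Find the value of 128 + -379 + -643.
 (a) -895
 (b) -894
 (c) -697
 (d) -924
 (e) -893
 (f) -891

First: 128 + -379 = -251
Then: -251 + -643 = -894
b) -894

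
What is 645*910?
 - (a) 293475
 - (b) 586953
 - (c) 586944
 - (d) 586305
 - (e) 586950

645 * 910 = 586950
e) 586950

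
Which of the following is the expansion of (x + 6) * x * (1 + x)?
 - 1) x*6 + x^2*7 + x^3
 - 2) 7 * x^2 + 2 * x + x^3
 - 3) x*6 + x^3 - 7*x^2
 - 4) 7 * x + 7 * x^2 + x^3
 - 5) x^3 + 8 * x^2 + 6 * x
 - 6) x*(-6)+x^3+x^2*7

Expanding (x + 6) * x * (1 + x):
= x*6 + x^2*7 + x^3
1) x*6 + x^2*7 + x^3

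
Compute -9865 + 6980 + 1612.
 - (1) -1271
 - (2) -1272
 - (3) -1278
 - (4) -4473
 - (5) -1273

First: -9865 + 6980 = -2885
Then: -2885 + 1612 = -1273
5) -1273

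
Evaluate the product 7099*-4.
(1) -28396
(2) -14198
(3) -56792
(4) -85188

7099 * -4 = -28396
1) -28396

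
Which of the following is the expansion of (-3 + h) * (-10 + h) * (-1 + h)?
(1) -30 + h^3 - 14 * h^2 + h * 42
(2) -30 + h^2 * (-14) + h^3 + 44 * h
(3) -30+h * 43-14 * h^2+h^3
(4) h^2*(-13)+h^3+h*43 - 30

Expanding (-3 + h) * (-10 + h) * (-1 + h):
= -30+h * 43-14 * h^2+h^3
3) -30+h * 43-14 * h^2+h^3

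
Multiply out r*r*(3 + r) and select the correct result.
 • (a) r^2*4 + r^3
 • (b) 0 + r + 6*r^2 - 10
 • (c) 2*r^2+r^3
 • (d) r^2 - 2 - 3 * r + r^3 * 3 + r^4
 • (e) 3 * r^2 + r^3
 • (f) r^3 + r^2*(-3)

Expanding r*r*(3 + r):
= 3 * r^2 + r^3
e) 3 * r^2 + r^3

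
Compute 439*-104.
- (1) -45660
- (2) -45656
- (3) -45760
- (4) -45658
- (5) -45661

439 * -104 = -45656
2) -45656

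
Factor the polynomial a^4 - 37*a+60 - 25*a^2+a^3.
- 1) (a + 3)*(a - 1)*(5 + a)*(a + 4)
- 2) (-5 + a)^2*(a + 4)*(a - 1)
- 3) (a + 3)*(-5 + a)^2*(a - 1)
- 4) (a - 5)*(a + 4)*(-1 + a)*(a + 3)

We need to factor a^4 - 37*a+60 - 25*a^2+a^3.
The factored form is (a - 5)*(a + 4)*(-1 + a)*(a + 3).
4) (a - 5)*(a + 4)*(-1 + a)*(a + 3)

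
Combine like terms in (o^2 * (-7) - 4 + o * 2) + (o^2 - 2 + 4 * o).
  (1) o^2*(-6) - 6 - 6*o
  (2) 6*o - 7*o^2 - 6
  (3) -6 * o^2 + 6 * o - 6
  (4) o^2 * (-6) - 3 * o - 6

Adding the polynomials and combining like terms:
(o^2*(-7) - 4 + o*2) + (o^2 - 2 + 4*o)
= -6 * o^2 + 6 * o - 6
3) -6 * o^2 + 6 * o - 6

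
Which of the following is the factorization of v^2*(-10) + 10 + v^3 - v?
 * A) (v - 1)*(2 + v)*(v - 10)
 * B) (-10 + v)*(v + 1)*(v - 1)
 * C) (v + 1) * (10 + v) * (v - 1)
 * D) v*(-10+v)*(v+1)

We need to factor v^2*(-10) + 10 + v^3 - v.
The factored form is (-10 + v)*(v + 1)*(v - 1).
B) (-10 + v)*(v + 1)*(v - 1)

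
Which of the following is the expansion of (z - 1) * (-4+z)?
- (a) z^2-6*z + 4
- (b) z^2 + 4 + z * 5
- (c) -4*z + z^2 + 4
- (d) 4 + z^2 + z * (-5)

Expanding (z - 1) * (-4+z):
= 4 + z^2 + z * (-5)
d) 4 + z^2 + z * (-5)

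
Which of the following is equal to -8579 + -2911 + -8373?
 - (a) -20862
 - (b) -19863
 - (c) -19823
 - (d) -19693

First: -8579 + -2911 = -11490
Then: -11490 + -8373 = -19863
b) -19863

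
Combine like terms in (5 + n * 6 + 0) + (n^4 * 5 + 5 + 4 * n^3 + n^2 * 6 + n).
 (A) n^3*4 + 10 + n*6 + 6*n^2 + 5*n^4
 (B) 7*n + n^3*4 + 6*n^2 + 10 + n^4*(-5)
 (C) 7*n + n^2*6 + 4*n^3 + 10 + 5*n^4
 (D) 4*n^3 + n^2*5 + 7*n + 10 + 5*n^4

Adding the polynomials and combining like terms:
(5 + n*6 + 0) + (n^4*5 + 5 + 4*n^3 + n^2*6 + n)
= 7*n + n^2*6 + 4*n^3 + 10 + 5*n^4
C) 7*n + n^2*6 + 4*n^3 + 10 + 5*n^4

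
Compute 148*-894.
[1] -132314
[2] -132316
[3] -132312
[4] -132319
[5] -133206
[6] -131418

148 * -894 = -132312
3) -132312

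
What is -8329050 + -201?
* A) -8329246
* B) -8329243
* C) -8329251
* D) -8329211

-8329050 + -201 = -8329251
C) -8329251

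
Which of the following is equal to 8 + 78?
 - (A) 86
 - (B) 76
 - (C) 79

8 + 78 = 86
A) 86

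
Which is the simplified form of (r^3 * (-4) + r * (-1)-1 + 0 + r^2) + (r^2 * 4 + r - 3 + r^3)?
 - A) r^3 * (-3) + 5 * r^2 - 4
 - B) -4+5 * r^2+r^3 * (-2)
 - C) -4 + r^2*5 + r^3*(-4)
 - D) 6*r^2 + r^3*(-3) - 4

Adding the polynomials and combining like terms:
(r^3*(-4) + r*(-1) - 1 + 0 + r^2) + (r^2*4 + r - 3 + r^3)
= r^3 * (-3) + 5 * r^2 - 4
A) r^3 * (-3) + 5 * r^2 - 4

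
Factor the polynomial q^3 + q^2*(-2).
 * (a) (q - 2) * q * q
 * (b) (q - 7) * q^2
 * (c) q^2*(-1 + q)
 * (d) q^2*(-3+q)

We need to factor q^3 + q^2*(-2).
The factored form is (q - 2) * q * q.
a) (q - 2) * q * q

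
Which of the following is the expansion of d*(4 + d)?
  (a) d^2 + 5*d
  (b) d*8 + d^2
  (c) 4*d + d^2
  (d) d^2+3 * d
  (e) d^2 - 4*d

Expanding d*(4 + d):
= 4*d + d^2
c) 4*d + d^2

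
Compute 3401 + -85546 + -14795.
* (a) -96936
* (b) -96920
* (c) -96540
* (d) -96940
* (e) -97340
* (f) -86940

First: 3401 + -85546 = -82145
Then: -82145 + -14795 = -96940
d) -96940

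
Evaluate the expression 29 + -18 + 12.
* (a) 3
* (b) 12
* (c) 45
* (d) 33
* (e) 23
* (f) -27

First: 29 + -18 = 11
Then: 11 + 12 = 23
e) 23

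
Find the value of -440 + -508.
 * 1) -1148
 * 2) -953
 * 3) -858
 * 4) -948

-440 + -508 = -948
4) -948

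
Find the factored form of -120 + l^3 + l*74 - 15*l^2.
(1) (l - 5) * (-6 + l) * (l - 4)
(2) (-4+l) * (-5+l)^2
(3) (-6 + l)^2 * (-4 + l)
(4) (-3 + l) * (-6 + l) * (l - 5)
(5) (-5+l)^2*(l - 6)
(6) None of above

We need to factor -120 + l^3 + l*74 - 15*l^2.
The factored form is (l - 5) * (-6 + l) * (l - 4).
1) (l - 5) * (-6 + l) * (l - 4)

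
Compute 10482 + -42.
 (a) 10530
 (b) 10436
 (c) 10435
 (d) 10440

10482 + -42 = 10440
d) 10440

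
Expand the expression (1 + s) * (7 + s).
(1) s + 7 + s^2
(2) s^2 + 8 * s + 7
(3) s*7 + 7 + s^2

Expanding (1 + s) * (7 + s):
= s^2 + 8 * s + 7
2) s^2 + 8 * s + 7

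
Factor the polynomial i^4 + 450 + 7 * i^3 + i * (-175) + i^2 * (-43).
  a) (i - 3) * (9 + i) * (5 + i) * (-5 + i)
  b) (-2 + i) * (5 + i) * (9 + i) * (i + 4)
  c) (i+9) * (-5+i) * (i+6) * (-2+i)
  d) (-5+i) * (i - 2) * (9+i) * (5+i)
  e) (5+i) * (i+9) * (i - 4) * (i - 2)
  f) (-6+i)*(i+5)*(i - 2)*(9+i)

We need to factor i^4 + 450 + 7 * i^3 + i * (-175) + i^2 * (-43).
The factored form is (-5+i) * (i - 2) * (9+i) * (5+i).
d) (-5+i) * (i - 2) * (9+i) * (5+i)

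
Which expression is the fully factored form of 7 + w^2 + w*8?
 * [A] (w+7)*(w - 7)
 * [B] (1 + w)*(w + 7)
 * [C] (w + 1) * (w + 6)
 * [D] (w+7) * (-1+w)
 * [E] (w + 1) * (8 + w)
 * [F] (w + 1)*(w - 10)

We need to factor 7 + w^2 + w*8.
The factored form is (1 + w)*(w + 7).
B) (1 + w)*(w + 7)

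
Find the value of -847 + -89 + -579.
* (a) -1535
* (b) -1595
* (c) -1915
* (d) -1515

First: -847 + -89 = -936
Then: -936 + -579 = -1515
d) -1515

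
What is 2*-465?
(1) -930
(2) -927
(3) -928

2 * -465 = -930
1) -930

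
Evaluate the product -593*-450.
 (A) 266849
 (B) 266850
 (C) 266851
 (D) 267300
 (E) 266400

-593 * -450 = 266850
B) 266850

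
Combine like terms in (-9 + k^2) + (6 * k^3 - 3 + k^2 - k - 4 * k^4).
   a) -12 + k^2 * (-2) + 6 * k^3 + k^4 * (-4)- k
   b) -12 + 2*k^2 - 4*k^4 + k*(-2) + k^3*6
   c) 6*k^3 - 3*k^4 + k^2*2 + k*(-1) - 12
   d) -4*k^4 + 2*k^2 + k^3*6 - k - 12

Adding the polynomials and combining like terms:
(-9 + k^2) + (6*k^3 - 3 + k^2 - k - 4*k^4)
= -4*k^4 + 2*k^2 + k^3*6 - k - 12
d) -4*k^4 + 2*k^2 + k^3*6 - k - 12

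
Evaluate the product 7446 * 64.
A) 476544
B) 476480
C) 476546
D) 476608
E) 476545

7446 * 64 = 476544
A) 476544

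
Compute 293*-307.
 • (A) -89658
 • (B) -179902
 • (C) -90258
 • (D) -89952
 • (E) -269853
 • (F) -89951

293 * -307 = -89951
F) -89951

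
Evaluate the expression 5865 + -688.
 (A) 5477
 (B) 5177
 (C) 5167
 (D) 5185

5865 + -688 = 5177
B) 5177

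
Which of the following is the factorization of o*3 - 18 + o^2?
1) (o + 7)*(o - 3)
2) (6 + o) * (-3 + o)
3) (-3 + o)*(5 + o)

We need to factor o*3 - 18 + o^2.
The factored form is (6 + o) * (-3 + o).
2) (6 + o) * (-3 + o)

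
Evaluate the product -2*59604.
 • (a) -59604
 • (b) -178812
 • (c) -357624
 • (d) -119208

-2 * 59604 = -119208
d) -119208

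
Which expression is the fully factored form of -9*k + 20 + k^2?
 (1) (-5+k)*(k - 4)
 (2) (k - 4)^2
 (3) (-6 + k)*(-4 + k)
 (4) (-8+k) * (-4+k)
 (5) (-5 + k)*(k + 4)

We need to factor -9*k + 20 + k^2.
The factored form is (-5+k)*(k - 4).
1) (-5+k)*(k - 4)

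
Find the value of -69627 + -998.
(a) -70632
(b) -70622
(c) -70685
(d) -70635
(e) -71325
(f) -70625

-69627 + -998 = -70625
f) -70625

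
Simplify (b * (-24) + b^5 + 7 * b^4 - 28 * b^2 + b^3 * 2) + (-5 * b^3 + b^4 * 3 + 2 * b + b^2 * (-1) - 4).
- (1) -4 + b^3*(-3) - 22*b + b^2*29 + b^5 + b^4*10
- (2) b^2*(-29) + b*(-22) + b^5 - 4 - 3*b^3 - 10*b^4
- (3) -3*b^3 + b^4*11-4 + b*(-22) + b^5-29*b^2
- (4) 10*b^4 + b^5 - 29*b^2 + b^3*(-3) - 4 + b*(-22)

Adding the polynomials and combining like terms:
(b*(-24) + b^5 + 7*b^4 - 28*b^2 + b^3*2) + (-5*b^3 + b^4*3 + 2*b + b^2*(-1) - 4)
= 10*b^4 + b^5 - 29*b^2 + b^3*(-3) - 4 + b*(-22)
4) 10*b^4 + b^5 - 29*b^2 + b^3*(-3) - 4 + b*(-22)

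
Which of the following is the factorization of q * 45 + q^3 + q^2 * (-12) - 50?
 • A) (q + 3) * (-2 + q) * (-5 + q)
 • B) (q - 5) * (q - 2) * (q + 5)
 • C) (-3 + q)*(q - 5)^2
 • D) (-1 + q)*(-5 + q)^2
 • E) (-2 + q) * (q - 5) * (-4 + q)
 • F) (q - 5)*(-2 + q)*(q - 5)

We need to factor q * 45 + q^3 + q^2 * (-12) - 50.
The factored form is (q - 5)*(-2 + q)*(q - 5).
F) (q - 5)*(-2 + q)*(q - 5)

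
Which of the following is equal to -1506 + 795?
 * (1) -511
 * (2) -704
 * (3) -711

-1506 + 795 = -711
3) -711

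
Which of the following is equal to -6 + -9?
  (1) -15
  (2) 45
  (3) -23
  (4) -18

-6 + -9 = -15
1) -15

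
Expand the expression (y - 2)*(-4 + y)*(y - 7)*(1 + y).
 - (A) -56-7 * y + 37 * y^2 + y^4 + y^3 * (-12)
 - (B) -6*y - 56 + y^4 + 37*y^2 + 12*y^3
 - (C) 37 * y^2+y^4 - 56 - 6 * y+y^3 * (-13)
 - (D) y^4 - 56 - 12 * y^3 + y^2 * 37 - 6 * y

Expanding (y - 2)*(-4 + y)*(y - 7)*(1 + y):
= y^4 - 56 - 12 * y^3 + y^2 * 37 - 6 * y
D) y^4 - 56 - 12 * y^3 + y^2 * 37 - 6 * y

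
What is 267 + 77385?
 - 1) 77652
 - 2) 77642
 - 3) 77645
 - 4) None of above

267 + 77385 = 77652
1) 77652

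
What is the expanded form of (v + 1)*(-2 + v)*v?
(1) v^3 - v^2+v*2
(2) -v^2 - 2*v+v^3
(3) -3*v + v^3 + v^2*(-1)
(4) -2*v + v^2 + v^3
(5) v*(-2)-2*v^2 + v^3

Expanding (v + 1)*(-2 + v)*v:
= -v^2 - 2*v+v^3
2) -v^2 - 2*v+v^3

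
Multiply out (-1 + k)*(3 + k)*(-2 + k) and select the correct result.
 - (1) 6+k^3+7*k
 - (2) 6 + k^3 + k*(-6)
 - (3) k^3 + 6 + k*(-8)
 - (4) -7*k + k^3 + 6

Expanding (-1 + k)*(3 + k)*(-2 + k):
= -7*k + k^3 + 6
4) -7*k + k^3 + 6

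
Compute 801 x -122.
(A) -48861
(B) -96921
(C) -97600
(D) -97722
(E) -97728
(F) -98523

801 * -122 = -97722
D) -97722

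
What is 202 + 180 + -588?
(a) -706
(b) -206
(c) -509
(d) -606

First: 202 + 180 = 382
Then: 382 + -588 = -206
b) -206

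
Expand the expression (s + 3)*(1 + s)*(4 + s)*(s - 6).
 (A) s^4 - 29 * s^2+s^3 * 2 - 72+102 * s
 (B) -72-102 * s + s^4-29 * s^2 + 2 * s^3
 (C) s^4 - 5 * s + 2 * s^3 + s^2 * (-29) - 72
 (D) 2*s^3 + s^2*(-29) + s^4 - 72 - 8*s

Expanding (s + 3)*(1 + s)*(4 + s)*(s - 6):
= -72-102 * s + s^4-29 * s^2 + 2 * s^3
B) -72-102 * s + s^4-29 * s^2 + 2 * s^3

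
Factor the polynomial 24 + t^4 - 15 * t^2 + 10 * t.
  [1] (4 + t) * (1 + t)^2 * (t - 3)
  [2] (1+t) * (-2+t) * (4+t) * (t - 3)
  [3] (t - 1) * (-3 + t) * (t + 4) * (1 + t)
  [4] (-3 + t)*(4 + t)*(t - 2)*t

We need to factor 24 + t^4 - 15 * t^2 + 10 * t.
The factored form is (1+t) * (-2+t) * (4+t) * (t - 3).
2) (1+t) * (-2+t) * (4+t) * (t - 3)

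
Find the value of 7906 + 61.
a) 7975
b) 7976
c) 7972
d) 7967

7906 + 61 = 7967
d) 7967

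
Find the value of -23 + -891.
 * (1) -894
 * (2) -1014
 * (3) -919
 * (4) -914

-23 + -891 = -914
4) -914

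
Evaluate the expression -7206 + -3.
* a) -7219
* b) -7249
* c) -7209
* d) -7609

-7206 + -3 = -7209
c) -7209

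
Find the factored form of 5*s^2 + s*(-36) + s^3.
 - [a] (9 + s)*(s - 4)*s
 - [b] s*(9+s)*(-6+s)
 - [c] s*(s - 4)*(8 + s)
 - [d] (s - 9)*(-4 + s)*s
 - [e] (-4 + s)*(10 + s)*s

We need to factor 5*s^2 + s*(-36) + s^3.
The factored form is (9 + s)*(s - 4)*s.
a) (9 + s)*(s - 4)*s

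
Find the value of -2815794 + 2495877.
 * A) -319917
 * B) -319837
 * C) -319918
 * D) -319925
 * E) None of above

-2815794 + 2495877 = -319917
A) -319917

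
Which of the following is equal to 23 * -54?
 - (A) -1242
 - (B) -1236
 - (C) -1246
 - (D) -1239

23 * -54 = -1242
A) -1242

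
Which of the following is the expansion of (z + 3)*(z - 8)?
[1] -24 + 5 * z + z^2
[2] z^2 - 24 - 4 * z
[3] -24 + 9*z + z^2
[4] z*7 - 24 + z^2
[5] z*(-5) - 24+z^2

Expanding (z + 3)*(z - 8):
= z*(-5) - 24+z^2
5) z*(-5) - 24+z^2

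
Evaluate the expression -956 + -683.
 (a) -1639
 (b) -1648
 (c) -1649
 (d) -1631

-956 + -683 = -1639
a) -1639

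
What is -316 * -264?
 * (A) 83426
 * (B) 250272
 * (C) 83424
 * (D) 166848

-316 * -264 = 83424
C) 83424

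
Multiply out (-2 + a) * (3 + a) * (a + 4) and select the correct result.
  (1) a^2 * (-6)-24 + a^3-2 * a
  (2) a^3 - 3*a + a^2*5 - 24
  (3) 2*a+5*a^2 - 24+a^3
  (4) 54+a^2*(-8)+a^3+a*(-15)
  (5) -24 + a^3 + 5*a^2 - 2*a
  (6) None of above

Expanding (-2 + a) * (3 + a) * (a + 4):
= -24 + a^3 + 5*a^2 - 2*a
5) -24 + a^3 + 5*a^2 - 2*a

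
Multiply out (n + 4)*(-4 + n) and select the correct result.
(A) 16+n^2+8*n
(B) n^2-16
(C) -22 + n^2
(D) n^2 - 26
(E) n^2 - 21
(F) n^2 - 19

Expanding (n + 4)*(-4 + n):
= n^2-16
B) n^2-16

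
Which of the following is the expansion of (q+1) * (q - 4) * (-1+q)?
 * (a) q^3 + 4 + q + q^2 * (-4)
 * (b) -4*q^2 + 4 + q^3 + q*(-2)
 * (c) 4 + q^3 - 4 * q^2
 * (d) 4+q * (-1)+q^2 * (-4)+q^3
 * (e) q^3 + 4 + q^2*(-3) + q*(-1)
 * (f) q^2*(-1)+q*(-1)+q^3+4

Expanding (q+1) * (q - 4) * (-1+q):
= 4+q * (-1)+q^2 * (-4)+q^3
d) 4+q * (-1)+q^2 * (-4)+q^3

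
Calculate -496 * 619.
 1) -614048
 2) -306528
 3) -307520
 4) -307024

-496 * 619 = -307024
4) -307024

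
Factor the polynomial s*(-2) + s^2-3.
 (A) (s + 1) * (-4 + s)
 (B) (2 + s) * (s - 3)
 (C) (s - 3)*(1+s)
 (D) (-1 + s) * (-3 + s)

We need to factor s*(-2) + s^2-3.
The factored form is (s - 3)*(1+s).
C) (s - 3)*(1+s)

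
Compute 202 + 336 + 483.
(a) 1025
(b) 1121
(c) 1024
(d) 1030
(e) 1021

First: 202 + 336 = 538
Then: 538 + 483 = 1021
e) 1021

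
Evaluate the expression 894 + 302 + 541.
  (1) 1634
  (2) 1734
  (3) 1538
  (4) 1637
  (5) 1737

First: 894 + 302 = 1196
Then: 1196 + 541 = 1737
5) 1737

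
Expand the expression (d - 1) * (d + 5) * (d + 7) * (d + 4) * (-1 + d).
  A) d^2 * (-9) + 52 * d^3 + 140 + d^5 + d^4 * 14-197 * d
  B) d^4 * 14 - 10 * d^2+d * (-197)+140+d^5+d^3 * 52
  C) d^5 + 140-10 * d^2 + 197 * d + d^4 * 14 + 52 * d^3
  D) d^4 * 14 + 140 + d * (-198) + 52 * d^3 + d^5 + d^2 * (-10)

Expanding (d - 1) * (d + 5) * (d + 7) * (d + 4) * (-1 + d):
= d^4 * 14 - 10 * d^2+d * (-197)+140+d^5+d^3 * 52
B) d^4 * 14 - 10 * d^2+d * (-197)+140+d^5+d^3 * 52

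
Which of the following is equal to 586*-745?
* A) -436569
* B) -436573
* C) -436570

586 * -745 = -436570
C) -436570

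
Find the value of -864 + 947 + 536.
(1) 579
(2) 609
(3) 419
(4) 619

First: -864 + 947 = 83
Then: 83 + 536 = 619
4) 619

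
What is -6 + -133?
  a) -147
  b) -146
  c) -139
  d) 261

-6 + -133 = -139
c) -139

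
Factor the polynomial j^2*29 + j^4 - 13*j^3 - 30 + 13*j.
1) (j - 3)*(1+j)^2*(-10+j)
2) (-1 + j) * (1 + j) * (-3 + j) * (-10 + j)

We need to factor j^2*29 + j^4 - 13*j^3 - 30 + 13*j.
The factored form is (-1 + j) * (1 + j) * (-3 + j) * (-10 + j).
2) (-1 + j) * (1 + j) * (-3 + j) * (-10 + j)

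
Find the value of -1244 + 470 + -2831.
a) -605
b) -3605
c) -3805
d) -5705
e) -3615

First: -1244 + 470 = -774
Then: -774 + -2831 = -3605
b) -3605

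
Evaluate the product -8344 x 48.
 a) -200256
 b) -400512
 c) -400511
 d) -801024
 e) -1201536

-8344 * 48 = -400512
b) -400512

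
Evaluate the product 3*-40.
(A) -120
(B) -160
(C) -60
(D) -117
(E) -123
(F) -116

3 * -40 = -120
A) -120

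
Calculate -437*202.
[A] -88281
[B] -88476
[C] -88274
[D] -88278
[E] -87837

-437 * 202 = -88274
C) -88274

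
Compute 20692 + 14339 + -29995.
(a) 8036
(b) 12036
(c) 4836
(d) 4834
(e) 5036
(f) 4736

First: 20692 + 14339 = 35031
Then: 35031 + -29995 = 5036
e) 5036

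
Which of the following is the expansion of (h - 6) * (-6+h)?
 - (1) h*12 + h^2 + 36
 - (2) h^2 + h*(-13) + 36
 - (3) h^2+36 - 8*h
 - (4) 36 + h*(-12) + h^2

Expanding (h - 6) * (-6+h):
= 36 + h*(-12) + h^2
4) 36 + h*(-12) + h^2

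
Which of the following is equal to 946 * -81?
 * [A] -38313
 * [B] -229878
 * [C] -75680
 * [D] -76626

946 * -81 = -76626
D) -76626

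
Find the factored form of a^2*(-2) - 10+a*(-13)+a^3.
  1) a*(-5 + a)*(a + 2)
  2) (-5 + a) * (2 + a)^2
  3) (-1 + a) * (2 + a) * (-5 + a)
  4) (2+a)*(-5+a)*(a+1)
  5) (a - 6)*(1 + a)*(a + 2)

We need to factor a^2*(-2) - 10+a*(-13)+a^3.
The factored form is (2+a)*(-5+a)*(a+1).
4) (2+a)*(-5+a)*(a+1)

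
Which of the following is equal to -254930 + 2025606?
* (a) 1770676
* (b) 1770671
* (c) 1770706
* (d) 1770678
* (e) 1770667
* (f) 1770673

-254930 + 2025606 = 1770676
a) 1770676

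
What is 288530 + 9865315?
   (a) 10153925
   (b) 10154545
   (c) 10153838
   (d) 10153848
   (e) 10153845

288530 + 9865315 = 10153845
e) 10153845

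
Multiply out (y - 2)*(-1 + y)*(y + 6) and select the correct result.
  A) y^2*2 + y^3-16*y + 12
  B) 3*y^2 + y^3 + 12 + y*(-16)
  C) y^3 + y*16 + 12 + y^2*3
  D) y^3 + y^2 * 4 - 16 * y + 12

Expanding (y - 2)*(-1 + y)*(y + 6):
= 3*y^2 + y^3 + 12 + y*(-16)
B) 3*y^2 + y^3 + 12 + y*(-16)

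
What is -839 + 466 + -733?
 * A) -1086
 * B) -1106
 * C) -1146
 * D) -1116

First: -839 + 466 = -373
Then: -373 + -733 = -1106
B) -1106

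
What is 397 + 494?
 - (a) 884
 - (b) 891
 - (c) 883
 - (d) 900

397 + 494 = 891
b) 891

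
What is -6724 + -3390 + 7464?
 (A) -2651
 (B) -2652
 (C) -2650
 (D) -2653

First: -6724 + -3390 = -10114
Then: -10114 + 7464 = -2650
C) -2650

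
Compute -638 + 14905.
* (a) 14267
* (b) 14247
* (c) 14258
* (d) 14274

-638 + 14905 = 14267
a) 14267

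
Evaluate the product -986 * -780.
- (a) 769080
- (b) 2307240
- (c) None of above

-986 * -780 = 769080
a) 769080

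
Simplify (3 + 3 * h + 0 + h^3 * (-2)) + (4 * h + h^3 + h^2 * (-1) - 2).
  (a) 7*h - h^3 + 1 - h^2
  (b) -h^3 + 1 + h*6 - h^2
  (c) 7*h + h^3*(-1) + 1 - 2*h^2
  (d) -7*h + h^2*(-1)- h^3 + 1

Adding the polynomials and combining like terms:
(3 + 3*h + 0 + h^3*(-2)) + (4*h + h^3 + h^2*(-1) - 2)
= 7*h - h^3 + 1 - h^2
a) 7*h - h^3 + 1 - h^2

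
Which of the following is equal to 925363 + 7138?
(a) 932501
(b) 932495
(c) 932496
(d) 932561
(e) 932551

925363 + 7138 = 932501
a) 932501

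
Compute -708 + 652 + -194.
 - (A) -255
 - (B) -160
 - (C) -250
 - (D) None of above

First: -708 + 652 = -56
Then: -56 + -194 = -250
C) -250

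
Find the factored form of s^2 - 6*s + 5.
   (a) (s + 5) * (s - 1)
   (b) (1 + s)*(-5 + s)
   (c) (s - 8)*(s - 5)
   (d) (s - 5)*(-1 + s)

We need to factor s^2 - 6*s + 5.
The factored form is (s - 5)*(-1 + s).
d) (s - 5)*(-1 + s)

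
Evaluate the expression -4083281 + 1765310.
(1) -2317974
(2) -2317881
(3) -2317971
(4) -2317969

-4083281 + 1765310 = -2317971
3) -2317971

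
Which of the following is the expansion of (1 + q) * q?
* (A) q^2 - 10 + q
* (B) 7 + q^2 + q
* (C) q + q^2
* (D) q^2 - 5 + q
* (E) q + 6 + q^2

Expanding (1 + q) * q:
= q + q^2
C) q + q^2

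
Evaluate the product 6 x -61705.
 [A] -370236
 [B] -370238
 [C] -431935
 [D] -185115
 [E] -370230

6 * -61705 = -370230
E) -370230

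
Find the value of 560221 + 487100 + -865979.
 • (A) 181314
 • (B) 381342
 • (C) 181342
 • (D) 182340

First: 560221 + 487100 = 1047321
Then: 1047321 + -865979 = 181342
C) 181342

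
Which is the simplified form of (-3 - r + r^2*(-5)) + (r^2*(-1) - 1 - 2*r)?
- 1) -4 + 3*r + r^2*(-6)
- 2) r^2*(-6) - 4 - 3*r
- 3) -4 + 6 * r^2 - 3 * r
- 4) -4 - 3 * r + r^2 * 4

Adding the polynomials and combining like terms:
(-3 - r + r^2*(-5)) + (r^2*(-1) - 1 - 2*r)
= r^2*(-6) - 4 - 3*r
2) r^2*(-6) - 4 - 3*r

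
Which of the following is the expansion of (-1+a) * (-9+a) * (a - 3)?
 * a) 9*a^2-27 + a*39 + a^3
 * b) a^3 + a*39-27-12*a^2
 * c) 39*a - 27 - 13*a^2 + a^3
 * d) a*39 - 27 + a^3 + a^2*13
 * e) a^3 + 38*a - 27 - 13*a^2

Expanding (-1+a) * (-9+a) * (a - 3):
= 39*a - 27 - 13*a^2 + a^3
c) 39*a - 27 - 13*a^2 + a^3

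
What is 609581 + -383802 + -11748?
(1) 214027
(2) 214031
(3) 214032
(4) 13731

First: 609581 + -383802 = 225779
Then: 225779 + -11748 = 214031
2) 214031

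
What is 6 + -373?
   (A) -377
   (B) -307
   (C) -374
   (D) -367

6 + -373 = -367
D) -367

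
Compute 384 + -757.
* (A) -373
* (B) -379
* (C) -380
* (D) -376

384 + -757 = -373
A) -373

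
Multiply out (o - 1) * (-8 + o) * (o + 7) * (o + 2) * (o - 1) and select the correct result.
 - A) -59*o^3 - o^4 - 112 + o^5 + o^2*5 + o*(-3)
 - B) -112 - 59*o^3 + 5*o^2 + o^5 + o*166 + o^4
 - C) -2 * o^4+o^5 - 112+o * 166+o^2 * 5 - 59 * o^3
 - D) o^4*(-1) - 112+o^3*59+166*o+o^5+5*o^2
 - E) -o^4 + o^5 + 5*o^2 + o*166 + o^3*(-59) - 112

Expanding (o - 1) * (-8 + o) * (o + 7) * (o + 2) * (o - 1):
= -o^4 + o^5 + 5*o^2 + o*166 + o^3*(-59) - 112
E) -o^4 + o^5 + 5*o^2 + o*166 + o^3*(-59) - 112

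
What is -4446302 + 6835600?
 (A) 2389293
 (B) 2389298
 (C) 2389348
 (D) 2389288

-4446302 + 6835600 = 2389298
B) 2389298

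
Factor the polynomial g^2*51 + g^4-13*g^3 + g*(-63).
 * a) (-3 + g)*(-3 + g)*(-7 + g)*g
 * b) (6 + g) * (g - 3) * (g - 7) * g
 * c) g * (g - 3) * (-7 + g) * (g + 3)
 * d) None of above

We need to factor g^2*51 + g^4-13*g^3 + g*(-63).
The factored form is (-3 + g)*(-3 + g)*(-7 + g)*g.
a) (-3 + g)*(-3 + g)*(-7 + g)*g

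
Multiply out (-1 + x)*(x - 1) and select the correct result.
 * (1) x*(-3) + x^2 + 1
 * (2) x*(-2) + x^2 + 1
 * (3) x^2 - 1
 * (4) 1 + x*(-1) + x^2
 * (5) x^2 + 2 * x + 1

Expanding (-1 + x)*(x - 1):
= x*(-2) + x^2 + 1
2) x*(-2) + x^2 + 1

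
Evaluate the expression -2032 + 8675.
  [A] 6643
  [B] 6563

-2032 + 8675 = 6643
A) 6643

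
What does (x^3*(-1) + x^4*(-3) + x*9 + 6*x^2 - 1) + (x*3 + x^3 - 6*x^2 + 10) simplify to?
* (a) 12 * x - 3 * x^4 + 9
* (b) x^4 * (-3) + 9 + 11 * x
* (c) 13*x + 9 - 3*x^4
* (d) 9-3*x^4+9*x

Adding the polynomials and combining like terms:
(x^3*(-1) + x^4*(-3) + x*9 + 6*x^2 - 1) + (x*3 + x^3 - 6*x^2 + 10)
= 12 * x - 3 * x^4 + 9
a) 12 * x - 3 * x^4 + 9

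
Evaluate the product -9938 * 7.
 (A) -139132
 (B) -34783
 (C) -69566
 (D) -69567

-9938 * 7 = -69566
C) -69566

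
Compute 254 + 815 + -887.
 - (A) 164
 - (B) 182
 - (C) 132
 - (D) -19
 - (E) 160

First: 254 + 815 = 1069
Then: 1069 + -887 = 182
B) 182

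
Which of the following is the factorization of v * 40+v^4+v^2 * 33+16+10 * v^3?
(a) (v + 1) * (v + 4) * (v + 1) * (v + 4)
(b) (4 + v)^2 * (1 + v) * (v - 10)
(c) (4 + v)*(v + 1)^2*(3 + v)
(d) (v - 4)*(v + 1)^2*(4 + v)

We need to factor v * 40+v^4+v^2 * 33+16+10 * v^3.
The factored form is (v + 1) * (v + 4) * (v + 1) * (v + 4).
a) (v + 1) * (v + 4) * (v + 1) * (v + 4)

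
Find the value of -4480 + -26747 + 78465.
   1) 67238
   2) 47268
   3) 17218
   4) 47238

First: -4480 + -26747 = -31227
Then: -31227 + 78465 = 47238
4) 47238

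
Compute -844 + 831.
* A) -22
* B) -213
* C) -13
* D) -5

-844 + 831 = -13
C) -13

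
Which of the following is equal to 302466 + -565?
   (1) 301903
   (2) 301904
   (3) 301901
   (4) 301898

302466 + -565 = 301901
3) 301901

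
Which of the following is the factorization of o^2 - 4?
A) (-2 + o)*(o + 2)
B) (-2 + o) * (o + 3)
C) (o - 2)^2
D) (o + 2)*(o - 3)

We need to factor o^2 - 4.
The factored form is (-2 + o)*(o + 2).
A) (-2 + o)*(o + 2)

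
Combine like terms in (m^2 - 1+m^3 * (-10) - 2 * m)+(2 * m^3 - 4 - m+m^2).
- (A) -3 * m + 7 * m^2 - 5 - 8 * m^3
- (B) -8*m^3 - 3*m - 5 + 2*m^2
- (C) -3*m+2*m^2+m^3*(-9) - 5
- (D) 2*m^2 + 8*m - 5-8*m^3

Adding the polynomials and combining like terms:
(m^2 - 1 + m^3*(-10) - 2*m) + (2*m^3 - 4 - m + m^2)
= -8*m^3 - 3*m - 5 + 2*m^2
B) -8*m^3 - 3*m - 5 + 2*m^2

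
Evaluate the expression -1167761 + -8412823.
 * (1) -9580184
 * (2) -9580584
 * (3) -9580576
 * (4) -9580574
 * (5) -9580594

-1167761 + -8412823 = -9580584
2) -9580584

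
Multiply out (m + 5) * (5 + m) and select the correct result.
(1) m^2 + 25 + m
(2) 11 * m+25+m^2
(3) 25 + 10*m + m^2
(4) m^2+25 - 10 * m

Expanding (m + 5) * (5 + m):
= 25 + 10*m + m^2
3) 25 + 10*m + m^2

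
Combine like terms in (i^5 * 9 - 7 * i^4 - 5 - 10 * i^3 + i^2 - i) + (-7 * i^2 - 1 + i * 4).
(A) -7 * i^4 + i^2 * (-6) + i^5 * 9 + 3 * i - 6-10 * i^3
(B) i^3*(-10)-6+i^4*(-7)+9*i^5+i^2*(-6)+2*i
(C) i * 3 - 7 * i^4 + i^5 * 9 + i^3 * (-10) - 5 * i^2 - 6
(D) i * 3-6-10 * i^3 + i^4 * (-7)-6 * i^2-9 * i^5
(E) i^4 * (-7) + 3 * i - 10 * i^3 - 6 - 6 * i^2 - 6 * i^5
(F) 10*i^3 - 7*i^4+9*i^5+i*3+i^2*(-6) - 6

Adding the polynomials and combining like terms:
(i^5*9 - 7*i^4 - 5 - 10*i^3 + i^2 - i) + (-7*i^2 - 1 + i*4)
= -7 * i^4 + i^2 * (-6) + i^5 * 9 + 3 * i - 6-10 * i^3
A) -7 * i^4 + i^2 * (-6) + i^5 * 9 + 3 * i - 6-10 * i^3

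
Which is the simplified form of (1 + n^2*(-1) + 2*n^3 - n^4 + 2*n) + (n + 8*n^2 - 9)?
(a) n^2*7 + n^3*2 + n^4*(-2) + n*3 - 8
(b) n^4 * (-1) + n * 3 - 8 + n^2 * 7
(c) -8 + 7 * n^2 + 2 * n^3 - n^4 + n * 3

Adding the polynomials and combining like terms:
(1 + n^2*(-1) + 2*n^3 - n^4 + 2*n) + (n + 8*n^2 - 9)
= -8 + 7 * n^2 + 2 * n^3 - n^4 + n * 3
c) -8 + 7 * n^2 + 2 * n^3 - n^4 + n * 3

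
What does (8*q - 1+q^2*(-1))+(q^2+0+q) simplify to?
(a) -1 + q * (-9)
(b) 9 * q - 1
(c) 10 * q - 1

Adding the polynomials and combining like terms:
(8*q - 1 + q^2*(-1)) + (q^2 + 0 + q)
= 9 * q - 1
b) 9 * q - 1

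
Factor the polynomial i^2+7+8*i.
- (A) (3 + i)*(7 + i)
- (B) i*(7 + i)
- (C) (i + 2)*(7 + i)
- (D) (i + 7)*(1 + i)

We need to factor i^2+7+8*i.
The factored form is (i + 7)*(1 + i).
D) (i + 7)*(1 + i)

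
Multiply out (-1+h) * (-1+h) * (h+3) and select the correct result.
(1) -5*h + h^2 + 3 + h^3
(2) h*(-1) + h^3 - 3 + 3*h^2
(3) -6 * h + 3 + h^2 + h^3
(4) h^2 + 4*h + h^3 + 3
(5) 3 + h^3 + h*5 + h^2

Expanding (-1+h) * (-1+h) * (h+3):
= -5*h + h^2 + 3 + h^3
1) -5*h + h^2 + 3 + h^3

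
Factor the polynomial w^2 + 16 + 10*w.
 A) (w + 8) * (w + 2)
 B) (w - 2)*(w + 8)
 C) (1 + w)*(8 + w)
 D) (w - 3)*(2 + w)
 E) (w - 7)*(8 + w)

We need to factor w^2 + 16 + 10*w.
The factored form is (w + 8) * (w + 2).
A) (w + 8) * (w + 2)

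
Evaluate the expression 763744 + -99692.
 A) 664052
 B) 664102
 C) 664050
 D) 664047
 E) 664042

763744 + -99692 = 664052
A) 664052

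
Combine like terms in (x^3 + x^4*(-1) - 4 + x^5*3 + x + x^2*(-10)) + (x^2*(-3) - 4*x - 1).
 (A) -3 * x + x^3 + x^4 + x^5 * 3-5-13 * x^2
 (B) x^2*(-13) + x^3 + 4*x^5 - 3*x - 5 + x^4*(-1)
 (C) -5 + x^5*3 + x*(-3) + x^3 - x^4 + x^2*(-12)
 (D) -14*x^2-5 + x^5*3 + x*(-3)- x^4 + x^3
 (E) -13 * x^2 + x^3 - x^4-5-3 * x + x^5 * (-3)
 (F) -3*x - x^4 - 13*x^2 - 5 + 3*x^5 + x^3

Adding the polynomials and combining like terms:
(x^3 + x^4*(-1) - 4 + x^5*3 + x + x^2*(-10)) + (x^2*(-3) - 4*x - 1)
= -3*x - x^4 - 13*x^2 - 5 + 3*x^5 + x^3
F) -3*x - x^4 - 13*x^2 - 5 + 3*x^5 + x^3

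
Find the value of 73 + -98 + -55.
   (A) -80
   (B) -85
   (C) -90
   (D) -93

First: 73 + -98 = -25
Then: -25 + -55 = -80
A) -80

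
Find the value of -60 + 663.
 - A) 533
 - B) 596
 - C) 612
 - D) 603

-60 + 663 = 603
D) 603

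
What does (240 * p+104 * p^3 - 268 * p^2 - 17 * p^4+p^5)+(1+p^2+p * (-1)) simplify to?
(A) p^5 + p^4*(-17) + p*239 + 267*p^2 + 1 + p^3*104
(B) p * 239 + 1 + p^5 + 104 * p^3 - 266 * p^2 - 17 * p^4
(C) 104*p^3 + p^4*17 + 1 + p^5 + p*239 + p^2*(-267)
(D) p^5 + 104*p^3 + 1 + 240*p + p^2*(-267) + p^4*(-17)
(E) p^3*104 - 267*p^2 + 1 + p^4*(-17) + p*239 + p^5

Adding the polynomials and combining like terms:
(240*p + 104*p^3 - 268*p^2 - 17*p^4 + p^5) + (1 + p^2 + p*(-1))
= p^3*104 - 267*p^2 + 1 + p^4*(-17) + p*239 + p^5
E) p^3*104 - 267*p^2 + 1 + p^4*(-17) + p*239 + p^5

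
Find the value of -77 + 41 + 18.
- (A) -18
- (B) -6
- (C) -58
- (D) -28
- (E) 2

First: -77 + 41 = -36
Then: -36 + 18 = -18
A) -18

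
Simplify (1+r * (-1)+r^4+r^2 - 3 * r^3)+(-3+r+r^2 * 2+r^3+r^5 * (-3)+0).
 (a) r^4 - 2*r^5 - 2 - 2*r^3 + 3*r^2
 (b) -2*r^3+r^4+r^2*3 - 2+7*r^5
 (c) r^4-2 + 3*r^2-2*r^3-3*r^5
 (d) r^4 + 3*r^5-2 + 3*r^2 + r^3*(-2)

Adding the polynomials and combining like terms:
(1 + r*(-1) + r^4 + r^2 - 3*r^3) + (-3 + r + r^2*2 + r^3 + r^5*(-3) + 0)
= r^4-2 + 3*r^2-2*r^3-3*r^5
c) r^4-2 + 3*r^2-2*r^3-3*r^5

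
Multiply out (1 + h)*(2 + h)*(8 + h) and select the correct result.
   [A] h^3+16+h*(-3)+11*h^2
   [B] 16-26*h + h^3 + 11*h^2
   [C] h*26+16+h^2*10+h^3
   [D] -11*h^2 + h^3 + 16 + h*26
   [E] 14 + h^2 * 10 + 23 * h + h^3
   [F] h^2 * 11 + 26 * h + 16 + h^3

Expanding (1 + h)*(2 + h)*(8 + h):
= h^2 * 11 + 26 * h + 16 + h^3
F) h^2 * 11 + 26 * h + 16 + h^3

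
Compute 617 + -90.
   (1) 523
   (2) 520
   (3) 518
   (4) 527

617 + -90 = 527
4) 527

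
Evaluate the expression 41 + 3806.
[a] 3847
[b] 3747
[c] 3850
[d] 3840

41 + 3806 = 3847
a) 3847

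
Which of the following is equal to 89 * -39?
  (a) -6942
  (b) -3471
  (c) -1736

89 * -39 = -3471
b) -3471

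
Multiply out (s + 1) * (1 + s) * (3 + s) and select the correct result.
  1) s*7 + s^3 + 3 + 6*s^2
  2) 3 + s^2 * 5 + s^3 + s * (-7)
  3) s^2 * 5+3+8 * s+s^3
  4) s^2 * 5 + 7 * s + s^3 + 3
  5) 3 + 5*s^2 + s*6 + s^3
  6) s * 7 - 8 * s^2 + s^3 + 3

Expanding (s + 1) * (1 + s) * (3 + s):
= s^2 * 5 + 7 * s + s^3 + 3
4) s^2 * 5 + 7 * s + s^3 + 3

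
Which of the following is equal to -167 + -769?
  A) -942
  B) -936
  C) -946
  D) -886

-167 + -769 = -936
B) -936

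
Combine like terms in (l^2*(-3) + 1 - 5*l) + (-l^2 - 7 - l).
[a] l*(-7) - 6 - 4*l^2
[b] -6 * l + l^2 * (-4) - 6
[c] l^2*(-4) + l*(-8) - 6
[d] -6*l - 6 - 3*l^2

Adding the polynomials and combining like terms:
(l^2*(-3) + 1 - 5*l) + (-l^2 - 7 - l)
= -6 * l + l^2 * (-4) - 6
b) -6 * l + l^2 * (-4) - 6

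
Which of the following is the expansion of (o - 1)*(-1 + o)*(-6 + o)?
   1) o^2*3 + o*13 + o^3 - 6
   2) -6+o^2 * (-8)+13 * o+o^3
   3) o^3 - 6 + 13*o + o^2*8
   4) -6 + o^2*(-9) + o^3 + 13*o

Expanding (o - 1)*(-1 + o)*(-6 + o):
= -6+o^2 * (-8)+13 * o+o^3
2) -6+o^2 * (-8)+13 * o+o^3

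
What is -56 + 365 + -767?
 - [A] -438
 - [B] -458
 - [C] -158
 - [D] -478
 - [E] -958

First: -56 + 365 = 309
Then: 309 + -767 = -458
B) -458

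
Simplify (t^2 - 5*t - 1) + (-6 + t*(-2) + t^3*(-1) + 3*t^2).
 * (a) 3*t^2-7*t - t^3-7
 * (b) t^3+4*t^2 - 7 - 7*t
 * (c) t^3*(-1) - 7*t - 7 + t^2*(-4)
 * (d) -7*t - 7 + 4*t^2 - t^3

Adding the polynomials and combining like terms:
(t^2 - 5*t - 1) + (-6 + t*(-2) + t^3*(-1) + 3*t^2)
= -7*t - 7 + 4*t^2 - t^3
d) -7*t - 7 + 4*t^2 - t^3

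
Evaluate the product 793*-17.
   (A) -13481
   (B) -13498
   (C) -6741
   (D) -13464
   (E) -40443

793 * -17 = -13481
A) -13481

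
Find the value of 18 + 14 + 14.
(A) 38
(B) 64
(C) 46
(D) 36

First: 18 + 14 = 32
Then: 32 + 14 = 46
C) 46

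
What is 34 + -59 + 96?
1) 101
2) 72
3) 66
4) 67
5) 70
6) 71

First: 34 + -59 = -25
Then: -25 + 96 = 71
6) 71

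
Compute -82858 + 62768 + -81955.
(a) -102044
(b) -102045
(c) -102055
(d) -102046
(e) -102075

First: -82858 + 62768 = -20090
Then: -20090 + -81955 = -102045
b) -102045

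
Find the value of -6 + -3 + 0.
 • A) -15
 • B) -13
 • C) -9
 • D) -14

First: -6 + -3 = -9
Then: -9 + 0 = -9
C) -9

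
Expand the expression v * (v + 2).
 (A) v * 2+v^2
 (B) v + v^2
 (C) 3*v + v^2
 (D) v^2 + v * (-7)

Expanding v * (v + 2):
= v * 2+v^2
A) v * 2+v^2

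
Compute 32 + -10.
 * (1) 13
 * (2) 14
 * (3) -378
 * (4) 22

32 + -10 = 22
4) 22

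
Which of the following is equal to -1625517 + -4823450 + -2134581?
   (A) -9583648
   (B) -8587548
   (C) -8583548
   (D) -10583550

First: -1625517 + -4823450 = -6448967
Then: -6448967 + -2134581 = -8583548
C) -8583548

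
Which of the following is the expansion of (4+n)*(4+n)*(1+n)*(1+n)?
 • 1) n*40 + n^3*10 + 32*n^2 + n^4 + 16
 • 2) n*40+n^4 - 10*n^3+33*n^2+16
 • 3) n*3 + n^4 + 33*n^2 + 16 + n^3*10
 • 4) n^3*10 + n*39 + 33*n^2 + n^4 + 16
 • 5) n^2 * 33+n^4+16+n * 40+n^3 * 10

Expanding (4+n)*(4+n)*(1+n)*(1+n):
= n^2 * 33+n^4+16+n * 40+n^3 * 10
5) n^2 * 33+n^4+16+n * 40+n^3 * 10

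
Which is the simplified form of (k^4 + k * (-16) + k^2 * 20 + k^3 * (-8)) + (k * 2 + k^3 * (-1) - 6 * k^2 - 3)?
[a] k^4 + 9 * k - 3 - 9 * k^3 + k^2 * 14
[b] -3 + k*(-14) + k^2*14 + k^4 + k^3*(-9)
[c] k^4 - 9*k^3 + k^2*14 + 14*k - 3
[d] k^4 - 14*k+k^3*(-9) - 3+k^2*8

Adding the polynomials and combining like terms:
(k^4 + k*(-16) + k^2*20 + k^3*(-8)) + (k*2 + k^3*(-1) - 6*k^2 - 3)
= -3 + k*(-14) + k^2*14 + k^4 + k^3*(-9)
b) -3 + k*(-14) + k^2*14 + k^4 + k^3*(-9)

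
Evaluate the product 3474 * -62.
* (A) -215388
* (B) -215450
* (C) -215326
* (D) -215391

3474 * -62 = -215388
A) -215388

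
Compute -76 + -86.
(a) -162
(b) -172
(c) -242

-76 + -86 = -162
a) -162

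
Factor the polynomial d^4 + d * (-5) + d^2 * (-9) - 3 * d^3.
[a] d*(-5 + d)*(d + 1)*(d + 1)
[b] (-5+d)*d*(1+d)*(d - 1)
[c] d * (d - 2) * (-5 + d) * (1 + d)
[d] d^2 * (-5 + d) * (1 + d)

We need to factor d^4 + d * (-5) + d^2 * (-9) - 3 * d^3.
The factored form is d*(-5 + d)*(d + 1)*(d + 1).
a) d*(-5 + d)*(d + 1)*(d + 1)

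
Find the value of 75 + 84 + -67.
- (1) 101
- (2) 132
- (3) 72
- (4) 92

First: 75 + 84 = 159
Then: 159 + -67 = 92
4) 92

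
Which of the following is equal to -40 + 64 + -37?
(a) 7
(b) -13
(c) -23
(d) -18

First: -40 + 64 = 24
Then: 24 + -37 = -13
b) -13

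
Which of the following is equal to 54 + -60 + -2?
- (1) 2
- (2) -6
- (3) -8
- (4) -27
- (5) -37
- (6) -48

First: 54 + -60 = -6
Then: -6 + -2 = -8
3) -8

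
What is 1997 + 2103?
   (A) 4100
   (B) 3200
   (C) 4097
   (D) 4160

1997 + 2103 = 4100
A) 4100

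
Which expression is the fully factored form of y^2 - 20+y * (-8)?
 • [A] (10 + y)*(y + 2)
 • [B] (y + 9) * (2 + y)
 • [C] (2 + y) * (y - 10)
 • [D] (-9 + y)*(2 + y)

We need to factor y^2 - 20+y * (-8).
The factored form is (2 + y) * (y - 10).
C) (2 + y) * (y - 10)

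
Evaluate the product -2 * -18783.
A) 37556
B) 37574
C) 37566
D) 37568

-2 * -18783 = 37566
C) 37566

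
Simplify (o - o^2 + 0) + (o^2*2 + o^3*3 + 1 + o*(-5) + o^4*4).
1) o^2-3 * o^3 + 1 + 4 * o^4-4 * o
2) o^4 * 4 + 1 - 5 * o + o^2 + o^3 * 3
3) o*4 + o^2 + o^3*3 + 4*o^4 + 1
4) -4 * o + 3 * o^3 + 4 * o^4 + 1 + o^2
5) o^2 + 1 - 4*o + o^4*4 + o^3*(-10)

Adding the polynomials and combining like terms:
(o - o^2 + 0) + (o^2*2 + o^3*3 + 1 + o*(-5) + o^4*4)
= -4 * o + 3 * o^3 + 4 * o^4 + 1 + o^2
4) -4 * o + 3 * o^3 + 4 * o^4 + 1 + o^2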